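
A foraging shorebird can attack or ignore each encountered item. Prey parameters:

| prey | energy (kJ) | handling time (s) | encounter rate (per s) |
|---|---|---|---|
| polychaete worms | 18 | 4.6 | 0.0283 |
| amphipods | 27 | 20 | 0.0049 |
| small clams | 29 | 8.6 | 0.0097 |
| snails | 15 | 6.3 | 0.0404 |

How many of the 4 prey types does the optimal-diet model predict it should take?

4

E/h in descending order: polychaete worms 3.91, small clams 3.37, snails 2.38, amphipods 1.35 kJ/s. The optimal diet is the largest prefix of this list for which every included type satisfies E_i/h_i > R on the types above it.
Rate on top 1: 0.4507. small clams: 3.37 > 0.4507 → include.
Rate on top 2: 0.6515. snails: 2.38 > 0.6515 → include.
Rate on top 3: 0.9514. amphipods: 1.35 > 0.9514 → include.
Optimal diet: polychaete worms, small clams, snails, amphipods — 4 of 4 types.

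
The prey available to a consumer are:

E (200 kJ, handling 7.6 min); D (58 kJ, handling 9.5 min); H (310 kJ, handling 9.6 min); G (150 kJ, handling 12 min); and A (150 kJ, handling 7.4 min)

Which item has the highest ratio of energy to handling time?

Profitability E/h (kJ/min): E = 200/7.6 = 26.3, D = 58/9.5 = 6.11, H = 310/9.6 = 32.3, G = 150/12 = 12.5, A = 150/7.4 = 20.3.
Ranked: H > E > A > G > D.

H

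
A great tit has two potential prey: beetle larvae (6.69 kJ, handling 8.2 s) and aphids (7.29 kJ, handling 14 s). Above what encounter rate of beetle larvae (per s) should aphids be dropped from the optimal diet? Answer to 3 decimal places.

Drop aphids once their profitability E₂/h₂ falls below the rate achievable on beetle larvae alone: E₂/h₂ = λE₁/(1 + λh₁).
Solve for λ: λE₁h₂ = E₂(1 + λh₁) → λ(E₁h₂ − E₂h₁) = E₂ → λ = E₂/(E₁h₂ − E₂h₁).
λ = 7.29/(6.69×14 − 7.29×8.2) = 7.29/33.88 = 0.2152 per s.

0.215 per s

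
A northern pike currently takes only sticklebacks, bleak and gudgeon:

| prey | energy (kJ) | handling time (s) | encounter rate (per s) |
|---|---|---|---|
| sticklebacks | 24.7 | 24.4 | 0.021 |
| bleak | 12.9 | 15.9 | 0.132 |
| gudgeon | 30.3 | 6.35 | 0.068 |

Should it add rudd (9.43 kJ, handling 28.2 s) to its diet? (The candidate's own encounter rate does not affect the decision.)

On sticklebacks, bleak and gudgeon alone, R = ΣλE/(1+Σλh) = 4.282/4.043 = 1.059 kJ/s.
rudd: E/h = 9.43/28.2 = 0.3344 kJ/s.
Since 0.3344 < R, time spent handling rudd is better spent searching.

No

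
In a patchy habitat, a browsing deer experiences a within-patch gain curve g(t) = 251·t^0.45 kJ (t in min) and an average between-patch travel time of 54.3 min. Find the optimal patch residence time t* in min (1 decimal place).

44.4 min

Optimal t* satisfies g'(t*) = g(t*)/(T + t*).
g'(t) = 0.45·251·t^-0.55. Setting 0.45·251·t^-0.55 = 251·t^0.45/(54.3+t) gives 0.45(54.3+t) = t, so 0.55·t = 0.45×54.3.
t* = 0.45×54.3/0.55 = 44.43 min.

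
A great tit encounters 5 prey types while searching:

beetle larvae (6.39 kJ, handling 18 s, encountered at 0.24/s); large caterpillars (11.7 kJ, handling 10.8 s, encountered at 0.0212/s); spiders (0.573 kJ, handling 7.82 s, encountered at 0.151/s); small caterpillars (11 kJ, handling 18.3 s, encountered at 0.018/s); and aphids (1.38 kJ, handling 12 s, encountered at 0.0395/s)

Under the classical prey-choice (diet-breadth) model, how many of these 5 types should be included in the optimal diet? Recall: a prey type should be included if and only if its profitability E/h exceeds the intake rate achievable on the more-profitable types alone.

E/h in descending order: large caterpillars 1.08, small caterpillars 0.601, beetle larvae 0.355, aphids 0.115, spiders 0.0733 kJ/s. The optimal diet is the largest prefix of this list for which every included type satisfies E_i/h_i > R on the types above it.
Rate on top 1: 0.2018. small caterpillars: 0.601 > 0.2018 → include.
Rate on top 2: 0.2862. beetle larvae: 0.355 > 0.2862 → include.
Rate on top 3: 0.3368. aphids: 0.115 < 0.3368 → exclude; stop.
Optimal diet: large caterpillars, small caterpillars, beetle larvae — 3 of 5 types.

3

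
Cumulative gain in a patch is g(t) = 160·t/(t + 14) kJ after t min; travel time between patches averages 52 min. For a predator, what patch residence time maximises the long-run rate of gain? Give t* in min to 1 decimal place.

Maximise g(t)/(T+t): set derivative to zero → g'(t)(T+t) = g(t).
g'(t) = 160·14/(t + 14)². Setting 160·14/(t+14)² = 160t/[(t+14)(52+t)] gives 14(52+t) = t(t+14), so t² = 14×52 = 728.
t* = √728 = 26.98 min.

27.0 min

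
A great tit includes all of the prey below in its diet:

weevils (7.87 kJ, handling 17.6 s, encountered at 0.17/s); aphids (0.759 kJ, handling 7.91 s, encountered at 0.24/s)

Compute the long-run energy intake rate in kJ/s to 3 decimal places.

R = (0.17×7.87 + 0.24×0.759) / (1 + 0.17×17.6 + 0.24×7.91) = 1.52/5.89 = 0.2581 kJ/s.

0.258 kJ/s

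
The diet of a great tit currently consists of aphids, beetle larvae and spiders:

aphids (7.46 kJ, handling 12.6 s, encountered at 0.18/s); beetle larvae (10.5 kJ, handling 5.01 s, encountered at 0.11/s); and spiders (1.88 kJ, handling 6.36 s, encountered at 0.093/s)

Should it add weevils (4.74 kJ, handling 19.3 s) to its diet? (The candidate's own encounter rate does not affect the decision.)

No

Current rate: (0.18×7.46 + 0.11×10.5 + 0.093×1.88)/(1 + 0.18×12.6 + 0.11×5.01 + 0.093×6.36) = 0.606 kJ/s.
weevils: E/h = 4.74/19.3 = 0.2456 kJ/s.
Since 0.2456 < R, time spent handling weevils is better spent searching.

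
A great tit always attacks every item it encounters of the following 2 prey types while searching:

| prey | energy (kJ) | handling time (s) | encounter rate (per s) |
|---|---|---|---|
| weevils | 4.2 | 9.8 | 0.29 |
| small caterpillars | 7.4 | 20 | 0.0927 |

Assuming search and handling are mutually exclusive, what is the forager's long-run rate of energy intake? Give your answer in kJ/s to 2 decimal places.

0.33 kJ/s

Energy encountered per unit search time: 0.29×4.2 + 0.0927×7.4 = 1.904 kJ/s.
Handling time per unit search time: 0.29×9.8 + 0.0927×20 = 4.696.
Rate = 1.904/(1 + 4.696) = 0.3343 kJ/s.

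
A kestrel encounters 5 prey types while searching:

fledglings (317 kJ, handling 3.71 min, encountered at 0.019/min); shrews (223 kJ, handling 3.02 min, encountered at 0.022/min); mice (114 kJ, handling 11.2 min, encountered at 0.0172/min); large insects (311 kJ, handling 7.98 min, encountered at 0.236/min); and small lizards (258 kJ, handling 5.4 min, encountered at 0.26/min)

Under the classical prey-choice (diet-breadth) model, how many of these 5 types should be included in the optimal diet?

Profitabilities (E/h, kJ/min): fledglings 85.4, shrews 73.8, small lizards 47.8, large insects 39, mice 10.2. Add prey in this order while the next type's profitability exceeds the intake rate on those already taken.
Rate on top 1: 5.626. shrews: 73.8 > 5.626 → include.
Rate on top 2: 9.613. small lizards: 47.8 > 9.613 → include.
Rate on top 3: 30.7. large insects: 39 > 30.7 → include.
Rate on top 4: 34.22. mice: 10.2 < 34.22 → exclude; stop.
Optimal diet: fledglings, shrews, small lizards, large insects — 4 of 5 types.

4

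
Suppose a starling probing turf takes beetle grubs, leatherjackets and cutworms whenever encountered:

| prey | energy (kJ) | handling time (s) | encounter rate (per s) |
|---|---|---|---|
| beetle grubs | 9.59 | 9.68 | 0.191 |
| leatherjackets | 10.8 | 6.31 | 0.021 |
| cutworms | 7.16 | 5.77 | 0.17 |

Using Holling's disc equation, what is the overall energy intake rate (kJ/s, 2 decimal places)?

R = Σλ_iE_i / (1 + Σλ_ih_i)
Numerator: 0.191×9.59 + 0.021×10.8 + 0.17×7.16 = 3.276
Denominator: 1 + 0.191×9.68 + 0.021×6.31 + 0.17×5.77 = 3.962
R = 3.276/3.962 = 0.8267 kJ/s

0.83 kJ/s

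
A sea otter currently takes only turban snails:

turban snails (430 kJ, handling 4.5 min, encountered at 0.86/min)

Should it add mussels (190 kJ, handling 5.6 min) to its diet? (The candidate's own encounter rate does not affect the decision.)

Current rate: (0.86×430)/(1 + 0.86×4.5) = 75.93 kJ/min.
Profitability of mussels: 190/5.6 = 33.93 kJ/min.
33.93 < 75.93, so adding mussels would lower the average — exclude it.

No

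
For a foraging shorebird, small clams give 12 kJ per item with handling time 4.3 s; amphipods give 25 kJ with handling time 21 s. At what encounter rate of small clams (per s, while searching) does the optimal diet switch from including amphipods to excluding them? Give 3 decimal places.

0.173 per s

At the threshold, the rate on small clams alone equals the profitability of amphipods: λ·12/(1 + λ·4.3) = 25/21 = 1.19.
Rearranging, λ(12 − 1.19×4.3) = 1.19, so λ = 1.19/6.881 = 0.173 per s.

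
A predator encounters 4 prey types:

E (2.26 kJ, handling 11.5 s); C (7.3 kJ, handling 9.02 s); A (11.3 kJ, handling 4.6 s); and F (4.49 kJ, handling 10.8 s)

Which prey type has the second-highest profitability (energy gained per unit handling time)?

C

In descending order of E/h:
A: 11.3/4.6 = 2.46 kJ/s
C: 7.3/9.02 = 0.809 kJ/s
F: 4.49/10.8 = 0.416 kJ/s
E: 2.26/11.5 = 0.197 kJ/s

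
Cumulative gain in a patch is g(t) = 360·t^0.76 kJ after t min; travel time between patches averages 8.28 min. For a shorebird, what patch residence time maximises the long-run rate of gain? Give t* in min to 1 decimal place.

26.2 min

Optimal t* satisfies g'(t*) = g(t*)/(T + t*).
g'(t) = 0.76·360·t^-0.24. Setting 0.76·360·t^-0.24 = 360·t^0.76/(8.28+t) gives 0.76(8.28+t) = t, so 0.24·t = 0.76×8.28.
t* = 0.76×8.28/0.24 = 26.22 min.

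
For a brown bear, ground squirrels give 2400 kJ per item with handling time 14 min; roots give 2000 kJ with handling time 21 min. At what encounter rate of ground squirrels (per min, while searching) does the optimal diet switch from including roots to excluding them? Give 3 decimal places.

The zero-one rule: include roots iff E₂/h₂ > λE₁/(1+λh₁). Equality gives the switch point.
λE₁h₂ = E₂ + λE₂h₁ ⇒ λ = E₂/(E₁h₂ − E₂h₁) = 2000/(5.04e+04 − 2.8e+04) = 0.08929 per min.

0.089 per min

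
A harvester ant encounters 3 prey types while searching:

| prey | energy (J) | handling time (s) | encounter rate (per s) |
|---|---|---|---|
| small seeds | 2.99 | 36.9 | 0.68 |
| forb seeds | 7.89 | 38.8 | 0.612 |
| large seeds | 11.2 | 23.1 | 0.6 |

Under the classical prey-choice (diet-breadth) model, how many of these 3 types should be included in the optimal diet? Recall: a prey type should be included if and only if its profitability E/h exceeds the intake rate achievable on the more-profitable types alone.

Rank by E/h (J/s): large seeds 0.485, forb seeds 0.203, small seeds 0.081. Include each in turn until the next type's E/h falls below the running intake rate.
Rate on top 1: 0.4522. forb seeds: 0.203 < 0.4522 → exclude; stop.
Optimal diet: large seeds — 1 of 3 types.

1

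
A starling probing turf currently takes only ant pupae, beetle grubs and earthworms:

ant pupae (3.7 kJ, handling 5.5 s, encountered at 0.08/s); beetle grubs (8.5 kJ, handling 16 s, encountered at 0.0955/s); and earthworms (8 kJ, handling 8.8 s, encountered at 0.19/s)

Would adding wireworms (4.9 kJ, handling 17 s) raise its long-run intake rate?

Intake rate on the current diet: R = (0.08×3.7 + 0.0955×8.5 + 0.19×8) / (1 + 0.08×5.5 + 0.0955×16 + 0.19×8.8) = 2.628/4.64 = 0.5663 kJ/s.
wireworms: E/h = 4.9/17 = 0.2882 kJ/s.
0.2882 < 0.5663, so adding wireworms would lower the average — exclude it.

No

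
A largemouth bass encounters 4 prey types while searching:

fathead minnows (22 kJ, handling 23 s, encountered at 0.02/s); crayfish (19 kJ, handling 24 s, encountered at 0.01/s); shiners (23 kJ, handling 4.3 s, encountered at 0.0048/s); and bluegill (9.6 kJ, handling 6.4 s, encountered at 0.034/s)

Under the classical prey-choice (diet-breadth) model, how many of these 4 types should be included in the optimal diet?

Rank by E/h (kJ/s): shiners 5.35, bluegill 1.5, fathead minnows 0.957, crayfish 0.792. Include each in turn until the next type's E/h falls below the running intake rate.
Rate on top 1: 0.1082. bluegill: 1.5 > 0.1082 → include.
Rate on top 2: 0.3528. fathead minnows: 0.957 > 0.3528 → include.
Rate on top 3: 0.5163. crayfish: 0.792 > 0.5163 → include.
Optimal diet: shiners, bluegill, fathead minnows, crayfish — 4 of 4 types.

4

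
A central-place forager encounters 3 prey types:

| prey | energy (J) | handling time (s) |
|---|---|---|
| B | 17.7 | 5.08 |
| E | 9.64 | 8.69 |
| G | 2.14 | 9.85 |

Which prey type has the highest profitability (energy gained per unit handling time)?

B

In descending order of E/h:
B: 17.7/5.08 = 3.48 J/s
E: 9.64/8.69 = 1.11 J/s
G: 2.14/9.85 = 0.217 J/s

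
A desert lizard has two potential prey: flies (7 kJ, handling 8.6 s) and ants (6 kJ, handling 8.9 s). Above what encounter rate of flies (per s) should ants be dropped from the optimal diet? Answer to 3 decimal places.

Drop ants once their profitability E₂/h₂ falls below the rate achievable on flies alone: E₂/h₂ = λE₁/(1 + λh₁).
Solve for λ: λE₁h₂ = E₂(1 + λh₁) → λ(E₁h₂ − E₂h₁) = E₂ → λ = E₂/(E₁h₂ − E₂h₁).
λ = 6/(7×8.9 − 6×8.6) = 6/10.7 = 0.5607 per s.

0.561 per s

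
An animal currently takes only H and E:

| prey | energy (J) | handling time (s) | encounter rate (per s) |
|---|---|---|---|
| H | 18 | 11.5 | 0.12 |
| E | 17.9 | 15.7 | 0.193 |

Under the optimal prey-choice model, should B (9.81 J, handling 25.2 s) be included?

No

Intake rate on the current diet: R = (0.12×18 + 0.193×17.9) / (1 + 0.12×11.5 + 0.193×15.7) = 5.615/5.41 = 1.038 J/s.
B: E/h = 9.81/25.2 = 0.3893 J/s.
0.3893 < 1.038, so adding B would lower the average — exclude it.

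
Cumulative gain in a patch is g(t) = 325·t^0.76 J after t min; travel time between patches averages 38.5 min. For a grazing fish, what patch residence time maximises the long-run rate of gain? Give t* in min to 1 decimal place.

121.9 min

By the marginal value theorem, leave when the instantaneous gain rate g'(t) equals the habitat-wide average g(t)/(T + t).
g'(t) = 0.76·325·t^-0.24. Setting 0.76·325·t^-0.24 = 325·t^0.76/(38.5+t) gives 0.76(38.5+t) = t, so 0.24·t = 0.76×38.5.
t* = 0.76×38.5/0.24 = 121.9 min.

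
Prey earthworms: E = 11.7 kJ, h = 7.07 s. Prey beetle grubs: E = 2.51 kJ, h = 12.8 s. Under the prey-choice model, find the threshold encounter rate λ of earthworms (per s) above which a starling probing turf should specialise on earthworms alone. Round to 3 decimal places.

At the threshold, the rate on earthworms alone equals the profitability of beetle grubs: λ·11.7/(1 + λ·7.07) = 2.51/12.8 = 0.1961.
Rearranging, λ(11.7 − 0.1961×7.07) = 0.1961, so λ = 0.1961/10.31 = 0.01901 per s.

0.019 per s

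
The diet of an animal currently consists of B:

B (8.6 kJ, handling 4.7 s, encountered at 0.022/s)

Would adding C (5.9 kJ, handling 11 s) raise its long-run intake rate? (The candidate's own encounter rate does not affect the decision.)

Current rate: (0.022×8.6)/(1 + 0.022×4.7) = 0.1715 kJ/s.
C: E/h = 5.9/11 = 0.5364 kJ/s.
Since 0.5364 > R, including C increases the long-run rate.

Yes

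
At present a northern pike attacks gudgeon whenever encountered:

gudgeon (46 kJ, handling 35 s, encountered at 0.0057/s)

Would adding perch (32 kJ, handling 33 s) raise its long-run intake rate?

Current rate: (0.0057×46)/(1 + 0.0057×35) = 0.2186 kJ/s.
Profitability of perch: 32/33 = 0.9697 kJ/s.
Since 0.9697 > R, including perch increases the long-run rate.

Yes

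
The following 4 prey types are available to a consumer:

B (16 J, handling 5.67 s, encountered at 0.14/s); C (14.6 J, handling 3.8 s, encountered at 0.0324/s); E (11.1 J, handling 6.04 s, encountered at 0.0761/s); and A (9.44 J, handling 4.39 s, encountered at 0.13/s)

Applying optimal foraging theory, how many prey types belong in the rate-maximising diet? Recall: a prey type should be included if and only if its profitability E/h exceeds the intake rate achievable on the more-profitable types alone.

4

Profitabilities (E/h, J/s): C 3.84, B 2.82, A 2.15, E 1.84. Add prey in this order while the next type's profitability exceeds the intake rate on those already taken.
Rate on top 1: 0.4212. B: 2.82 > 0.4212 → include.
Rate on top 2: 1.415. A: 2.15 > 1.415 → include.
Rate on top 3: 1.584. E: 1.84 > 1.584 → include.
Optimal diet: C, B, A, E — 4 of 4 types.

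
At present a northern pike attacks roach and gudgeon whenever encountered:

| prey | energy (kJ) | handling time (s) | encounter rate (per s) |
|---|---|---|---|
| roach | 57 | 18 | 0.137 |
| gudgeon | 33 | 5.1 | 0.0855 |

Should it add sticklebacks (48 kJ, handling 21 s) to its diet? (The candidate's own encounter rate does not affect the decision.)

Current rate: (0.137×57 + 0.0855×33)/(1 + 0.137×18 + 0.0855×5.1) = 2.724 kJ/s.
sticklebacks: E/h = 48/21 = 2.286 kJ/s.
2.286 < 2.724, so adding sticklebacks would lower the average — exclude it.

No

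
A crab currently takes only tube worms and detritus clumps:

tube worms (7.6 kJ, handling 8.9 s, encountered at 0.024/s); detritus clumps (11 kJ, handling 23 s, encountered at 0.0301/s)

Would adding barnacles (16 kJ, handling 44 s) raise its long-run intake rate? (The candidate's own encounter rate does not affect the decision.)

Current rate: (0.024×7.6 + 0.0301×11)/(1 + 0.024×8.9 + 0.0301×23) = 0.2694 kJ/s.
barnacles: E/h = 16/44 = 0.3636 kJ/s.
0.3636 > 0.2694, so adding barnacles raises the average — include it.

Yes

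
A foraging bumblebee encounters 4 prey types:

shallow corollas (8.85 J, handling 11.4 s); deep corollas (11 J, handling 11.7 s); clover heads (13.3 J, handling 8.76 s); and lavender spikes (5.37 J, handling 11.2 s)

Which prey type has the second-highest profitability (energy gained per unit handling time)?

In descending order of E/h:
clover heads: 13.3/8.76 = 1.52 J/s
deep corollas: 11/11.7 = 0.94 J/s
shallow corollas: 8.85/11.4 = 0.776 J/s
lavender spikes: 5.37/11.2 = 0.479 J/s

deep corollas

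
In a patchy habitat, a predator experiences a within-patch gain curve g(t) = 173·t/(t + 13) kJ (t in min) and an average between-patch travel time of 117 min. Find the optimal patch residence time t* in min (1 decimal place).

39.0 min

By the marginal value theorem, leave when the instantaneous gain rate g'(t) equals the habitat-wide average g(t)/(T + t).
g'(t) = 173·13/(t + 13)². Setting 173·13/(t+13)² = 173t/[(t+13)(117+t)] gives 13(117+t) = t(t+13), so t² = 13×117 = 1521.
t* = √1521 = 39 min.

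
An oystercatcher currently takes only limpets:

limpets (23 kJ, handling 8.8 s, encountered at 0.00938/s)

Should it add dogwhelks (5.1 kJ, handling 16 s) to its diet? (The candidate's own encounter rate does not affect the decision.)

Yes

On limpets alone, R = ΣλE/(1+Σλh) = 0.2157/1.083 = 0.1993 kJ/s.
Profitability of dogwhelks: 5.1/16 = 0.3187 kJ/s.
0.3187 > 0.1993, so adding dogwhelks raises the average — include it.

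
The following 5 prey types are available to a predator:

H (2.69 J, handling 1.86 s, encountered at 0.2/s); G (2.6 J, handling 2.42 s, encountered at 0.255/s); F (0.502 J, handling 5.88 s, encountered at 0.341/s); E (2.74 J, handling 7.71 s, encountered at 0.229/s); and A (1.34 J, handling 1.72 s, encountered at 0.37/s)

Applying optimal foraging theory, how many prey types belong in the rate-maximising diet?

Rank by E/h (J/s): H 1.45, G 1.07, A 0.779, E 0.355, F 0.0854. Include each in turn until the next type's E/h falls below the running intake rate.
Rate on top 1: 0.3921. G: 1.07 > 0.3921 → include.
Rate on top 2: 0.6038. A: 0.779 > 0.6038 → include.
Rate on top 3: 0.6463. E: 0.355 < 0.6463 → exclude; stop.
Optimal diet: H, G, A — 3 of 5 types.

3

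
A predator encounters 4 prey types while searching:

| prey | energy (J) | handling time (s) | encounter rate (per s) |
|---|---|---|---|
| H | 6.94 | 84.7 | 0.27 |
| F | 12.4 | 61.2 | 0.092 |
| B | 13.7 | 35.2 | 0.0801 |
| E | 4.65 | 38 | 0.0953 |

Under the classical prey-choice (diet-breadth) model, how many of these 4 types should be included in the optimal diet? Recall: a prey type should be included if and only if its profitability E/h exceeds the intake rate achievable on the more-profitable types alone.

1

E/h in descending order: B 0.389, F 0.203, E 0.122, H 0.0819 J/s. The optimal diet is the largest prefix of this list for which every included type satisfies E_i/h_i > R on the types above it.
Rate on top 1: 0.2873. F: 0.203 < 0.2873 → exclude; stop.
Optimal diet: B — 1 of 4 types.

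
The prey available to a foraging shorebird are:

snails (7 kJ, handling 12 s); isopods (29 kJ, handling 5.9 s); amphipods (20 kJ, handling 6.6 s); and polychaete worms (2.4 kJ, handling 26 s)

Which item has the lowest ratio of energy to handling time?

polychaete worms

Profitability E/h (kJ/s): snails = 7/12 = 0.583, isopods = 29/5.9 = 4.92, amphipods = 20/6.6 = 3.03, polychaete worms = 2.4/26 = 0.0923.
Ranked: isopods > amphipods > snails > polychaete worms.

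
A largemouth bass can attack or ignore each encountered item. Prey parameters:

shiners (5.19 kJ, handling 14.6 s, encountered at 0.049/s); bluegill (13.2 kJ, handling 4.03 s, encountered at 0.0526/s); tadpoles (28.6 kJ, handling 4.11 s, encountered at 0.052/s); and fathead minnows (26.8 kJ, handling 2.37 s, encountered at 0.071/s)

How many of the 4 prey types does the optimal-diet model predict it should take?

Rank by E/h (kJ/s): fathead minnows 11.3, tadpoles 6.96, bluegill 3.28, shiners 0.355. Include each in turn until the next type's E/h falls below the running intake rate.
Rate on top 1: 1.629. tadpoles: 6.96 > 1.629 → include.
Rate on top 2: 2.453. bluegill: 3.28 > 2.453 → include.
Rate on top 3: 2.562. shiners: 0.355 < 2.562 → exclude; stop.
Optimal diet: fathead minnows, tadpoles, bluegill — 3 of 4 types.

3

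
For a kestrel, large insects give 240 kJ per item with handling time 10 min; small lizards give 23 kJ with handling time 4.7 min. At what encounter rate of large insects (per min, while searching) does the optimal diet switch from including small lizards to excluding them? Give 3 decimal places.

At the threshold, the rate on large insects alone equals the profitability of small lizards: λ·240/(1 + λ·10) = 23/4.7 = 4.894.
Rearranging, λ(240 − 4.894×10) = 4.894, so λ = 4.894/191.1 = 0.02561 per min.

0.026 per min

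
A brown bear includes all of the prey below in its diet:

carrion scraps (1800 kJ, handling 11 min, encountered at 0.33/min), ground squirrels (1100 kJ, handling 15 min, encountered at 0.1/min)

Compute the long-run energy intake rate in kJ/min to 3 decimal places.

114.845 kJ/min

Energy encountered per unit search time: 0.33×1800 + 0.1×1100 = 704 kJ/min.
Handling time per unit search time: 0.33×11 + 0.1×15 = 5.13.
Rate = 704/(1 + 5.13) = 114.8 kJ/min.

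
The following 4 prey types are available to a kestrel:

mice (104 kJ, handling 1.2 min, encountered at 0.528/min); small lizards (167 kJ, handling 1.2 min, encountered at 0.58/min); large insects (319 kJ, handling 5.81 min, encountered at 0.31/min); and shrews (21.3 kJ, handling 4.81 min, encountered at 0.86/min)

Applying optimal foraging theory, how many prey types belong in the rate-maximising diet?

Profitabilities (E/h, kJ/min): small lizards 139, mice 86.7, large insects 54.9, shrews 4.43. Add prey in this order while the next type's profitability exceeds the intake rate on those already taken.
Rate on top 1: 57.11. mice: 86.7 > 57.11 → include.
Rate on top 2: 65.15. large insects: 54.9 < 65.15 → exclude; stop.
Optimal diet: small lizards, mice — 2 of 4 types.

2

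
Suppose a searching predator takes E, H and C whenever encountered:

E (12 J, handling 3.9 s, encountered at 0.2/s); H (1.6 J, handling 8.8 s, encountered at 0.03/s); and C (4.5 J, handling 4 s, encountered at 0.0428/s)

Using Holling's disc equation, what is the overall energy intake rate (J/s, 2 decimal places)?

R = (0.2×12 + 0.03×1.6 + 0.0428×4.5) / (1 + 0.2×3.9 + 0.03×8.8 + 0.0428×4) = 2.641/2.215 = 1.192 J/s.

1.19 J/s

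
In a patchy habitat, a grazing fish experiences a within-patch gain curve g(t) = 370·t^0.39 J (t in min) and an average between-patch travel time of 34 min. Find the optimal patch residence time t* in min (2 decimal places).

21.74 min

Maximise g(t)/(T+t): set derivative to zero → g'(t)(T+t) = g(t).
g'(t) = 0.39·370·t^-0.61. Setting 0.39·370·t^-0.61 = 370·t^0.39/(34+t) gives 0.39(34+t) = t, so 0.61·t = 0.39×34.
t* = 0.39×34/0.61 = 21.74 min.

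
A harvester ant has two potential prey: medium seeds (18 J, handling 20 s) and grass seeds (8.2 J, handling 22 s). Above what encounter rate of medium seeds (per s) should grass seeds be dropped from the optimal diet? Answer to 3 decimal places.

0.035 per s

The zero-one rule: include grass seeds iff E₂/h₂ > λE₁/(1+λh₁). Equality gives the switch point.
λE₁h₂ = E₂ + λE₂h₁ ⇒ λ = E₂/(E₁h₂ − E₂h₁) = 8.2/(396 − 164) = 0.03534 per s.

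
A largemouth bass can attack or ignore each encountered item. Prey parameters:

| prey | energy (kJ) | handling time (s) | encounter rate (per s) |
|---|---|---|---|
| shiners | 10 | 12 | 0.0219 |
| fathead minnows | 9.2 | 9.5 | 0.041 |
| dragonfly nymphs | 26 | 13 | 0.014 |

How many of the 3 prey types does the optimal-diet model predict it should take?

3

Rank by E/h (kJ/s): dragonfly nymphs 2, fathead minnows 0.968, shiners 0.833. Include each in turn until the next type's E/h falls below the running intake rate.
Rate on top 1: 0.308. fathead minnows: 0.968 > 0.308 → include.
Rate on top 2: 0.4717. shiners: 0.833 > 0.4717 → include.
Optimal diet: dragonfly nymphs, fathead minnows, shiners — 3 of 3 types.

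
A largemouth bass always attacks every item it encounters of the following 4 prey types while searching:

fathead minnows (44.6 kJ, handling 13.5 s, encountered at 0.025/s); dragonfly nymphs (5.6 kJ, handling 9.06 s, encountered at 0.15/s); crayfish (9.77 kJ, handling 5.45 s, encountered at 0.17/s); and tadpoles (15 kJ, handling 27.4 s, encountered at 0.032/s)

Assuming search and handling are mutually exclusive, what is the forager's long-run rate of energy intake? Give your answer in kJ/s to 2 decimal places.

0.91 kJ/s

R = (0.025×44.6 + 0.15×5.6 + 0.17×9.77 + 0.032×15) / (1 + 0.025×13.5 + 0.15×9.06 + 0.17×5.45 + 0.032×27.4) = 4.096/4.5 = 0.9102 kJ/s.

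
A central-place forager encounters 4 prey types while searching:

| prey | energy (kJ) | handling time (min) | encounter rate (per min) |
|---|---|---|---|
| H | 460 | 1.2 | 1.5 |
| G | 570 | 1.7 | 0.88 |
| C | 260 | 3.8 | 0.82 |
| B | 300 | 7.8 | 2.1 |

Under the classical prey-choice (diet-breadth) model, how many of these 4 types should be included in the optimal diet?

2

E/h in descending order: H 383, G 335, C 68.4, B 38.5 kJ/min. The optimal diet is the largest prefix of this list for which every included type satisfies E_i/h_i > R on the types above it.
Rate on top 1: 246.4. G: 335 > 246.4 → include.
Rate on top 2: 277.4. C: 68.4 < 277.4 → exclude; stop.
Optimal diet: H, G — 2 of 4 types.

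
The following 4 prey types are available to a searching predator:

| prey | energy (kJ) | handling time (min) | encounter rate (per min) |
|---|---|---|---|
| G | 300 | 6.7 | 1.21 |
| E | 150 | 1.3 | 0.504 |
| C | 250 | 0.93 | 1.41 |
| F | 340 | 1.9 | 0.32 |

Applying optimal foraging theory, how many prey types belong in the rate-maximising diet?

Rank by E/h (kJ/min): C 269, F 179, E 115, G 44.8. Include each in turn until the next type's E/h falls below the running intake rate.
Rate on top 1: 152.5. F: 179 > 152.5 → include.
Rate on top 2: 158. E: 115 < 158 → exclude; stop.
Optimal diet: C, F — 2 of 4 types.

2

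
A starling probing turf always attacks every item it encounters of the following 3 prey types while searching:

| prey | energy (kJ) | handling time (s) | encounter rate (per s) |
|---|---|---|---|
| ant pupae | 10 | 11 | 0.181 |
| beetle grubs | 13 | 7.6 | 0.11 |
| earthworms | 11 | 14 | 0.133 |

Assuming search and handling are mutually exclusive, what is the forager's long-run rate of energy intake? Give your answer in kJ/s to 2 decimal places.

0.83 kJ/s

R = (0.181×10 + 0.11×13 + 0.133×11) / (1 + 0.181×11 + 0.11×7.6 + 0.133×14) = 4.703/5.689 = 0.8267 kJ/s.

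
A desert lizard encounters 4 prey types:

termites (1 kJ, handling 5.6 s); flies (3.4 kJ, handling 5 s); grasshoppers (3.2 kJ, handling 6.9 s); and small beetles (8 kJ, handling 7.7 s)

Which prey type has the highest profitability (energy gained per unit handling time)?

Profitability E/h (kJ/s): termites = 1/5.6 = 0.179, flies = 3.4/5 = 0.68, grasshoppers = 3.2/6.9 = 0.464, small beetles = 8/7.7 = 1.04.
Ranked: small beetles > flies > grasshoppers > termites.

small beetles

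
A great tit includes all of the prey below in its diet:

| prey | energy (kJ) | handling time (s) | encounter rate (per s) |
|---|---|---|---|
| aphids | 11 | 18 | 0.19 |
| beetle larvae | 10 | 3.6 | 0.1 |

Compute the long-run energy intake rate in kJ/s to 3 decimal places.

Energy encountered per unit search time: 0.19×11 + 0.1×10 = 3.09 kJ/s.
Handling time per unit search time: 0.19×18 + 0.1×3.6 = 3.78.
Rate = 3.09/(1 + 3.78) = 0.6464 kJ/s.

0.646 kJ/s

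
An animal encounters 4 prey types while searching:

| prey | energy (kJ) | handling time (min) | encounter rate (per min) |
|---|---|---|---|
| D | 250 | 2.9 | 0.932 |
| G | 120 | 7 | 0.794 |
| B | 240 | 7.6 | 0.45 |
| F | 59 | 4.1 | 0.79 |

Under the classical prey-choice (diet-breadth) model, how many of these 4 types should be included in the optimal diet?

Profitabilities (E/h, kJ/min): D 86.2, B 31.6, G 17.1, F 14.4. Add prey in this order while the next type's profitability exceeds the intake rate on those already taken.
Rate on top 1: 62.93. B: 31.6 < 62.93 → exclude; stop.
Optimal diet: D — 1 of 4 types.

1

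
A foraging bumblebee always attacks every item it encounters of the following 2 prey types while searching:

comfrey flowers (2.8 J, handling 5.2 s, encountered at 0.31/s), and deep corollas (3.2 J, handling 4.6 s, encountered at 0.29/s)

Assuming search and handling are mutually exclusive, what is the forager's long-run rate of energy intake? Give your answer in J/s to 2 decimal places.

R = (0.31×2.8 + 0.29×3.2) / (1 + 0.31×5.2 + 0.29×4.6) = 1.796/3.946 = 0.4551 J/s.

0.46 J/s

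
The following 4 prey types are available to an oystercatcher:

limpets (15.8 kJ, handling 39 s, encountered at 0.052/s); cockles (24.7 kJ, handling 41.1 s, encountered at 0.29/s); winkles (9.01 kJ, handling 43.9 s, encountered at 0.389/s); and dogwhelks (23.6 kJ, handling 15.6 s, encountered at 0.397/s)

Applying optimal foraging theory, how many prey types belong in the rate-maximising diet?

1

Rank by E/h (kJ/s): dogwhelks 1.51, cockles 0.601, limpets 0.405, winkles 0.205. Include each in turn until the next type's E/h falls below the running intake rate.
Rate on top 1: 1.303. cockles: 0.601 < 1.303 → exclude; stop.
Optimal diet: dogwhelks — 1 of 4 types.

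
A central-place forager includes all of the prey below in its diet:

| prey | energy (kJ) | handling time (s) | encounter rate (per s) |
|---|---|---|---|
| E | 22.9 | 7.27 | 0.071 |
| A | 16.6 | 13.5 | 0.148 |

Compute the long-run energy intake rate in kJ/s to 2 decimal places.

1.16 kJ/s

R = Σλ_iE_i / (1 + Σλ_ih_i)
Numerator: 0.071×22.9 + 0.148×16.6 = 4.083
Denominator: 1 + 0.071×7.27 + 0.148×13.5 = 3.514
R = 4.083/3.514 = 1.162 kJ/s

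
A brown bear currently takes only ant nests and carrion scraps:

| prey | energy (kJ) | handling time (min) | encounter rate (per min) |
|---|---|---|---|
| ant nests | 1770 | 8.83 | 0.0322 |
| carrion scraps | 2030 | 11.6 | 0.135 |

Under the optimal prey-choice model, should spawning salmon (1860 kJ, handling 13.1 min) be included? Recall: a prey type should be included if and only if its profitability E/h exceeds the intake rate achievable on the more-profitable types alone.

Intake rate on the current diet: R = (0.0322×1770 + 0.135×2030) / (1 + 0.0322×8.83 + 0.135×11.6) = 331/2.85 = 116.1 kJ/min.
Profitability of spawning salmon: 1860/13.1 = 142 kJ/min.
Since 142 > R, including spawning salmon increases the long-run rate.

Yes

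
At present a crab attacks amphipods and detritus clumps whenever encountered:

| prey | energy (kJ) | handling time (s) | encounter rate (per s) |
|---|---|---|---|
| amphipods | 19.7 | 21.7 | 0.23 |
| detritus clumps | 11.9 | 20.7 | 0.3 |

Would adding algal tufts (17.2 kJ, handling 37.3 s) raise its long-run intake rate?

No

On amphipods and detritus clumps alone, R = ΣλE/(1+Σλh) = 8.101/12.2 = 0.664 kJ/s.
Profitability of algal tufts: 17.2/37.3 = 0.4611 kJ/s.
Since 0.4611 < R, time spent handling algal tufts is better spent searching.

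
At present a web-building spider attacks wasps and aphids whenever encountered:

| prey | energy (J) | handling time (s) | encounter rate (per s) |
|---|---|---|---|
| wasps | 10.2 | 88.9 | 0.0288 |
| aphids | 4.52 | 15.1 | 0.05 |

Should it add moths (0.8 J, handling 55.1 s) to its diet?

No

Current rate: (0.0288×10.2 + 0.05×4.52)/(1 + 0.0288×88.9 + 0.05×15.1) = 0.1204 J/s.
moths: E/h = 0.8/55.1 = 0.01452 J/s.
Since 0.01452 < R, time spent handling moths is better spent searching.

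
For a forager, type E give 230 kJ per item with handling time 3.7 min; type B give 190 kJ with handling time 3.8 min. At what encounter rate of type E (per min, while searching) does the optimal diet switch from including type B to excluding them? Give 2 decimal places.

1.11 per min

The zero-one rule: include type B iff E₂/h₂ > λE₁/(1+λh₁). Equality gives the switch point.
λE₁h₂ = E₂ + λE₂h₁ ⇒ λ = E₂/(E₁h₂ − E₂h₁) = 190/(874 − 703) = 1.111 per min.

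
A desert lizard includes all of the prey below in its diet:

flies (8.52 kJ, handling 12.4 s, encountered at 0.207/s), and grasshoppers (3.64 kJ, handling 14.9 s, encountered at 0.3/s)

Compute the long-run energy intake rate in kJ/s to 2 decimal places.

0.36 kJ/s

Energy encountered per unit search time: 0.207×8.52 + 0.3×3.64 = 2.856 kJ/s.
Handling time per unit search time: 0.207×12.4 + 0.3×14.9 = 7.037.
Rate = 2.856/(1 + 7.037) = 0.3553 kJ/s.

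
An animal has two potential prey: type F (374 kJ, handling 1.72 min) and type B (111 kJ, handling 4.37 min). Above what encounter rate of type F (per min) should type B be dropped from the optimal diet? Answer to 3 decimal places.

0.077 per min

The zero-one rule: include type B iff E₂/h₂ > λE₁/(1+λh₁). Equality gives the switch point.
λE₁h₂ = E₂ + λE₂h₁ ⇒ λ = E₂/(E₁h₂ − E₂h₁) = 111/(1634 − 190.9) = 0.0769 per min.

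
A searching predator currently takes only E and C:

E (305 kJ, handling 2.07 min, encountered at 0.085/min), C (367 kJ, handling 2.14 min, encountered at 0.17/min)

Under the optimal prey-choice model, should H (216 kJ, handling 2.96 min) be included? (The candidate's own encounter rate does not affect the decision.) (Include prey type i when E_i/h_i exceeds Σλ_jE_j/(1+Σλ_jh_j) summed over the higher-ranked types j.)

Yes

Current rate: (0.085×305 + 0.17×367)/(1 + 0.085×2.07 + 0.17×2.14) = 57.36 kJ/min.
H: E/h = 216/2.96 = 72.97 kJ/min.
Since 72.97 > R, including H increases the long-run rate.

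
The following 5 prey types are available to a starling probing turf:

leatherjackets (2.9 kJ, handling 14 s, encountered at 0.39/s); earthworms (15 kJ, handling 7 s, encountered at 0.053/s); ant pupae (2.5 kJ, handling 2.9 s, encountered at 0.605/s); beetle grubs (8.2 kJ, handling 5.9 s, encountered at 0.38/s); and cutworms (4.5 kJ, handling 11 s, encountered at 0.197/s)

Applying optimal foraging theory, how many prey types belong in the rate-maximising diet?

2

Profitabilities (E/h, kJ/s): earthworms 2.14, beetle grubs 1.39, ant pupae 0.862, cutworms 0.409, leatherjackets 0.207. Add prey in this order while the next type's profitability exceeds the intake rate on those already taken.
Rate on top 1: 0.5799. beetle grubs: 1.39 > 0.5799 → include.
Rate on top 2: 1.082. ant pupae: 0.862 < 1.082 → exclude; stop.
Optimal diet: earthworms, beetle grubs — 2 of 5 types.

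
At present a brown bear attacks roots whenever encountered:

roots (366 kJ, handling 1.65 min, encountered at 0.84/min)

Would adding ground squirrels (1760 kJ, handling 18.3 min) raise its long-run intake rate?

On roots alone, R = ΣλE/(1+Σλh) = 307.4/2.386 = 128.9 kJ/min.
Profitability of ground squirrels: 1760/18.3 = 96.17 kJ/min.
96.17 < 128.9, so adding ground squirrels would lower the average — exclude it.

No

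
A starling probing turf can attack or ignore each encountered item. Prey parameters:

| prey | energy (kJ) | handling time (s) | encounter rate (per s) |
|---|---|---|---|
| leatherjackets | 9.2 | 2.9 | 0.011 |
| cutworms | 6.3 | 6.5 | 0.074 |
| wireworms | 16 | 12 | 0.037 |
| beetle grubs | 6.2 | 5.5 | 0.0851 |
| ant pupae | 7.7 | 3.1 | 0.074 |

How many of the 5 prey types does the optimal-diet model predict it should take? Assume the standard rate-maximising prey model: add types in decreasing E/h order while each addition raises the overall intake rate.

5

E/h in descending order: leatherjackets 3.17, ant pupae 2.48, wireworms 1.33, beetle grubs 1.13, cutworms 0.969 kJ/s. The optimal diet is the largest prefix of this list for which every included type satisfies E_i/h_i > R on the types above it.
Rate on top 1: 0.09807. ant pupae: 2.48 > 0.09807 → include.
Rate on top 2: 0.532. wireworms: 1.33 > 0.532 → include.
Rate on top 3: 0.7406. beetle grubs: 1.13 > 0.7406 → include.
Rate on top 4: 0.8239. cutworms: 0.969 > 0.8239 → include.
Optimal diet: leatherjackets, ant pupae, wireworms, beetle grubs, cutworms — 5 of 5 types.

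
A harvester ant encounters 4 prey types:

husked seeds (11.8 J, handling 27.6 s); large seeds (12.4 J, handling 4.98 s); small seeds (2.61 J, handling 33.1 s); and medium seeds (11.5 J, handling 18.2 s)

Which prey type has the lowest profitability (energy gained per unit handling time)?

small seeds

Profitability E/h (J/s): husked seeds = 11.8/27.6 = 0.428, large seeds = 12.4/4.98 = 2.49, small seeds = 2.61/33.1 = 0.0789, medium seeds = 11.5/18.2 = 0.632.
Ranked: large seeds > medium seeds > husked seeds > small seeds.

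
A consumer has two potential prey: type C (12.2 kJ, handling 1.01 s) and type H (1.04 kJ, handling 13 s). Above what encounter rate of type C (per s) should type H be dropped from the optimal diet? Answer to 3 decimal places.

At the threshold, the rate on type C alone equals the profitability of type H: λ·12.2/(1 + λ·1.01) = 1.04/13 = 0.08.
Rearranging, λ(12.2 − 0.08×1.01) = 0.08, so λ = 0.08/12.12 = 0.006601 per s.

0.007 per s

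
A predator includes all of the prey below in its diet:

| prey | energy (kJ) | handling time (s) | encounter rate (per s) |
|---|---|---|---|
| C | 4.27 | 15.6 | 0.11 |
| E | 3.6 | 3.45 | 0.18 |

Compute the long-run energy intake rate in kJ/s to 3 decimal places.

0.335 kJ/s

Energy encountered per unit search time: 0.11×4.27 + 0.18×3.6 = 1.118 kJ/s.
Handling time per unit search time: 0.11×15.6 + 0.18×3.45 = 2.337.
Rate = 1.118/(1 + 2.337) = 0.3349 kJ/s.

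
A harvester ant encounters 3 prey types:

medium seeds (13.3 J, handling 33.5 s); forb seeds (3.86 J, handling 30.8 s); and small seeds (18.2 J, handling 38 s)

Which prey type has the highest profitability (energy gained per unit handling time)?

Profitability E/h (J/s): medium seeds = 13.3/33.5 = 0.397, forb seeds = 3.86/30.8 = 0.125, small seeds = 18.2/38 = 0.479.
Ranked: small seeds > medium seeds > forb seeds.

small seeds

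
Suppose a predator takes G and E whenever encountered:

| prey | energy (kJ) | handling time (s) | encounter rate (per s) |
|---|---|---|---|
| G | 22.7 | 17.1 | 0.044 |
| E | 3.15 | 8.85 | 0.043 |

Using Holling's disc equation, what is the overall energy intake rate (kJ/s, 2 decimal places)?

R = Σλ_iE_i / (1 + Σλ_ih_i)
Numerator: 0.044×22.7 + 0.043×3.15 = 1.134
Denominator: 1 + 0.044×17.1 + 0.043×8.85 = 2.133
R = 1.134/2.133 = 0.5318 kJ/s

0.53 kJ/s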